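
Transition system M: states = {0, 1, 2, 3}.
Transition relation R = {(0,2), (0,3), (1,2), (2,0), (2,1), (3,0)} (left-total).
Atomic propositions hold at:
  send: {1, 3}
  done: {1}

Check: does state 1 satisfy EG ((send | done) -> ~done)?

Sat(send | done) = {1, 3}
Sat(~done) = {0, 2, 3}
Sat((send | done) -> ~done) = {0, 2, 3}
EG ((send | done) -> ~done): greatest fixpoint, start Z0 = {0, 2, 3}, keep only states in Sat with some successor in Z. Already a fixed point.
Sat(EG ((send | done) -> ~done)) = {0, 2, 3}
1 ∉ Sat(EG ((send | done) -> ~done)) = {0, 2, 3}, so the formula does not hold at 1.

No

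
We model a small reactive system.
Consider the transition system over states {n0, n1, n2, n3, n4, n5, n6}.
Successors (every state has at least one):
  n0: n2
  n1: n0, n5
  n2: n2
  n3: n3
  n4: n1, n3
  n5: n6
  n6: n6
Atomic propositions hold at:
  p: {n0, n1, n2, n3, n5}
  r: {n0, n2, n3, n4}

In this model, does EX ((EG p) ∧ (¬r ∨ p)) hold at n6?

EG p: greatest fixpoint, start Z0 = {n0, n1, n2, n3, n5}, keep only states in Sat with some successor in Z. Z1 = {n0, n1, n2, n3}; fixed.
Sat(EG p) = {n0, n1, n2, n3}
Sat(¬r) = {n1, n5, n6}
Sat(¬r ∨ p) = {n0, n1, n2, n3, n5, n6}
Sat((EG p) ∧ (¬r ∨ p)) = {n0, n1, n2, n3}
Sat(EX ((EG p) ∧ (¬r ∨ p))) = {s : some successor in {n0, n1, n2, n3}} = {n0, n1, n2, n3, n4}
n6 ∉ Sat(EX ((EG p) ∧ (¬r ∨ p))) = {n0, n1, n2, n3, n4}, so the formula does not hold at n6.

No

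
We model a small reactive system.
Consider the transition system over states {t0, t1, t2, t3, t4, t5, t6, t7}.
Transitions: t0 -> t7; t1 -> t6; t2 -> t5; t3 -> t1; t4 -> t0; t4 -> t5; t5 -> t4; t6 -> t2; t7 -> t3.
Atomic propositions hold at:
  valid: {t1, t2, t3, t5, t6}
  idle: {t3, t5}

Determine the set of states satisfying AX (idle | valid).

{t1, t2, t3, t6, t7}

Sat(idle | valid) = {t1, t2, t3, t5, t6}
Sat(AX (idle | valid)) = {s : every successor in {t1, t2, t3, t5, t6}} = {t1, t2, t3, t6, t7}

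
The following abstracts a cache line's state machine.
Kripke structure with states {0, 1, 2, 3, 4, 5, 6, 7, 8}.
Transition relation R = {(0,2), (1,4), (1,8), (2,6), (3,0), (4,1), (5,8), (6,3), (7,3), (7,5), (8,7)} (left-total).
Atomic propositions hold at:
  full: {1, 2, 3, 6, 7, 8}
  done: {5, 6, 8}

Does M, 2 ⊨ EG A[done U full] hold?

No

A[done U full]: least fixpoint, start Z0 = Sat(full) = {1, 2, 3, 6, 7, 8}, add states in Sat(done) with every successor in Z. Z1 = {1, 2, 3, 5, 6, 7, 8}; fixed.
Sat(A[done U full]) = {1, 2, 3, 5, 6, 7, 8}
EG A[done U full]: greatest fixpoint, start Z0 = {1, 2, 3, 5, 6, 7, 8}, keep only states in Sat with some successor in Z. Z1 = {1, 2, 5, 6, 7, 8}; Z2 = {1, 2, 5, 7, 8}; Z3 = {1, 5, 7, 8}; fixed.
Sat(EG A[done U full]) = {1, 5, 7, 8}
2 ∉ Sat(EG A[done U full]) = {1, 5, 7, 8}, so the formula does not hold at 2.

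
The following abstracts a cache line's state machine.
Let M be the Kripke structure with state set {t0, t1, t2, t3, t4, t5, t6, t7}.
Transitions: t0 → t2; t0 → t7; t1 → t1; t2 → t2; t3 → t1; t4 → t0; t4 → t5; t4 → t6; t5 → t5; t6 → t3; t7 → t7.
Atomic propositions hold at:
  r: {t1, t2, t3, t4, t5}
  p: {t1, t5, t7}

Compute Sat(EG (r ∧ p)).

Sat(r ∧ p) = {t1, t5}
EG (r ∧ p): greatest fixpoint, start Z0 = {t1, t5}, keep only states in Sat with some successor in Z. Already a fixed point.
Sat(EG (r ∧ p)) = {t1, t5}

{t1, t5}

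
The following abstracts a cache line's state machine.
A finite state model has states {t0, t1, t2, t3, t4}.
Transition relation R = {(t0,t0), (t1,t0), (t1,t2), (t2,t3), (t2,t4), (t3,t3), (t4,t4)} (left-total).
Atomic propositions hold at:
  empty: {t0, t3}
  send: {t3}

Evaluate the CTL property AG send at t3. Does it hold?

Yes

AG send: greatest fixpoint, start Z0 = {t3}, keep only states in Sat with every successor in Z. Already a fixed point.
Sat(AG send) = {t3}
t3 ∈ Sat(AG send) = {t3}, so the formula holds at t3.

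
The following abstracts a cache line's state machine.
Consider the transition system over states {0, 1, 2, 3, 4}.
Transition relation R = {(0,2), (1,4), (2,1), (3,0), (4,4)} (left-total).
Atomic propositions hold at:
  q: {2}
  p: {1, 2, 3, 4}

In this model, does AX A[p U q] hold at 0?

Yes

A[p U q]: least fixpoint, start Z0 = Sat(q) = {2}, add states in Sat(p) with every successor in Z. Already a fixed point.
Sat(A[p U q]) = {2}
Sat(AX A[p U q]) = {s : every successor in {2}} = {0}
0 ∈ Sat(AX A[p U q]) = {0}, so the formula holds at 0.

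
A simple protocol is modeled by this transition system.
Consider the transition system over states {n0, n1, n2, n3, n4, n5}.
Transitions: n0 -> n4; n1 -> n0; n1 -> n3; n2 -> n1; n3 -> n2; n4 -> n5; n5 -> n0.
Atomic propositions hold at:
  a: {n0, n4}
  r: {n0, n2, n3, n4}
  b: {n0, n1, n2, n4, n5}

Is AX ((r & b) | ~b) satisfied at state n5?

Yes

Sat(r & b) = {n0, n2, n4}
Sat(~b) = {n3}
Sat((r & b) | ~b) = {n0, n2, n3, n4}
Sat(AX ((r & b) | ~b)) = {s : every successor in {n0, n2, n3, n4}} = {n0, n1, n3, n5}
n5 ∈ Sat(AX ((r & b) | ~b)) = {n0, n1, n3, n5}, so the formula holds at n5.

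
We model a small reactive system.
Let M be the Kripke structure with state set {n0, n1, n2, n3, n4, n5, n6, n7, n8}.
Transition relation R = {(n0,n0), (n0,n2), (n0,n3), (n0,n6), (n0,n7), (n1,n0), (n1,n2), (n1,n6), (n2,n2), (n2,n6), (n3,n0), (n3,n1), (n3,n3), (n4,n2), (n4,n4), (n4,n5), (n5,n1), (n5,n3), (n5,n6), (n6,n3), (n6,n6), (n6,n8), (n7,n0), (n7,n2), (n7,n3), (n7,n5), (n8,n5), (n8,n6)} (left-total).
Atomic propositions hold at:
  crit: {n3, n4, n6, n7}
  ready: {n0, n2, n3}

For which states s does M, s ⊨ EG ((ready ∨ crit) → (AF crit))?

{n1, n3, n4, n5, n6, n7, n8}

Sat(ready ∨ crit) = {n0, n2, n3, n4, n6, n7}
AF crit: least fixpoint, start Z0 = {n3, n4, n6, n7}, add states with every successor in Z. Already a fixed point.
Sat(AF crit) = {n3, n4, n6, n7}
Sat((ready ∨ crit) → (AF crit)) = {n1, n3, n4, n5, n6, n7, n8}
EG ((ready ∨ crit) → (AF crit)): greatest fixpoint, start Z0 = {n1, n3, n4, n5, n6, n7, n8}, keep only states in Sat with some successor in Z. Already a fixed point.
Sat(EG ((ready ∨ crit) → (AF crit))) = {n1, n3, n4, n5, n6, n7, n8}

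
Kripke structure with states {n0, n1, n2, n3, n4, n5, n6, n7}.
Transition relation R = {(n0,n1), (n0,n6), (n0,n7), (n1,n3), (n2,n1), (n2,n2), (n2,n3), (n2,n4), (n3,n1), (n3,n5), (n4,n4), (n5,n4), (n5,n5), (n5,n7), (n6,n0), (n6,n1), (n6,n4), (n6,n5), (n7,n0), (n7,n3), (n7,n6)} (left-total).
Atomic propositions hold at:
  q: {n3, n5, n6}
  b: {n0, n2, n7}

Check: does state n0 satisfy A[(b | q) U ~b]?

No

Sat(b | q) = {n0, n2, n3, n5, n6, n7}
Sat(~b) = {n1, n3, n4, n5, n6}
A[(b | q) U ~b]: least fixpoint, start Z0 = Sat(~b) = {n1, n3, n4, n5, n6}, add states in Sat(b | q) with every successor in Z. Already a fixed point.
Sat(A[(b | q) U ~b]) = {n1, n3, n4, n5, n6}
n0 ∉ Sat(A[(b | q) U ~b]) = {n1, n3, n4, n5, n6}, so the formula does not hold at n0.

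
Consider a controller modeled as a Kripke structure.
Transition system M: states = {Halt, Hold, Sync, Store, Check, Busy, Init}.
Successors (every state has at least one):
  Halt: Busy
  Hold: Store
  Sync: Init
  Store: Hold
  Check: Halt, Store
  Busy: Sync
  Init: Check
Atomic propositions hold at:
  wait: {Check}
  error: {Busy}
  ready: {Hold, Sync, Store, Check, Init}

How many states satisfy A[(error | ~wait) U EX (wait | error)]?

Sat(~wait) = {Halt, Hold, Sync, Store, Busy, Init}
Sat(error | ~wait) = {Halt, Hold, Sync, Store, Busy, Init}
Sat(wait | error) = {Check, Busy}
Sat(EX (wait | error)) = {s : some successor in {Check, Busy}} = {Halt, Init}
A[(error | ~wait) U EX (wait | error)]: least fixpoint, start Z0 = Sat(EX (wait | error)) = {Halt, Init}, add states in Sat(error | ~wait) with every successor in Z. Z1 = {Halt, Sync, Init}; Z2 = {Halt, Sync, Busy, Init}; fixed.
Sat(A[(error | ~wait) U EX (wait | error)]) = {Halt, Sync, Busy, Init}
|Sat(A[(error | ~wait) U EX (wait | error)])| = |{Halt, Sync, Busy, Init}| = 4.

4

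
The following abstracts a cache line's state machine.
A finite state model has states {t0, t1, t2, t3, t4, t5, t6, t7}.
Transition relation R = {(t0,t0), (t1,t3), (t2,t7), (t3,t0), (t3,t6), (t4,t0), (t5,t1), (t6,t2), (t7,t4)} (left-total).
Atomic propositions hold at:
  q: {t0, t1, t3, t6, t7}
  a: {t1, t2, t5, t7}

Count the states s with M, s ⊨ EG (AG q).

AG q: greatest fixpoint, start Z0 = {t0, t1, t3, t6, t7}, keep only states in Sat with every successor in Z. Z1 = {t0, t1, t3}; Z2 = {t0, t1}; Z3 = {t0}; fixed.
Sat(AG q) = {t0}
EG (AG q): greatest fixpoint, start Z0 = {t0}, keep only states in Sat with some successor in Z. Already a fixed point.
Sat(EG (AG q)) = {t0}
|Sat(EG (AG q))| = |{t0}| = 1.

1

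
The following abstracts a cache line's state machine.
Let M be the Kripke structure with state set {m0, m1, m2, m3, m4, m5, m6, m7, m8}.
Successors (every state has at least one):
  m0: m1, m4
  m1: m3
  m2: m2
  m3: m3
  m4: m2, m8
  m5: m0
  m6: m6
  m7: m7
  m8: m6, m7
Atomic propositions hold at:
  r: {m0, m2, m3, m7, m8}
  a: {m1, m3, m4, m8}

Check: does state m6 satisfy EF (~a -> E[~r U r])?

Sat(~a) = {m0, m2, m5, m6, m7}
Sat(~r) = {m1, m4, m5, m6}
E[~r U r]: least fixpoint, start Z0 = Sat(r) = {m0, m2, m3, m7, m8}, add states in Sat(~r) with some successor in Z. Z1 = {m0, m1, m2, m3, m4, m5, m7, m8}; fixed.
Sat(E[~r U r]) = {m0, m1, m2, m3, m4, m5, m7, m8}
Sat(~a -> E[~r U r]) = {m0, m1, m2, m3, m4, m5, m7, m8}
EF (~a -> E[~r U r]): least fixpoint, start Z0 = {m0, m1, m2, m3, m4, m5, m7, m8}, add states with some successor in Z. Already a fixed point.
Sat(EF (~a -> E[~r U r])) = {m0, m1, m2, m3, m4, m5, m7, m8}
m6 ∉ Sat(EF (~a -> E[~r U r])) = {m0, m1, m2, m3, m4, m5, m7, m8}, so the formula does not hold at m6.

No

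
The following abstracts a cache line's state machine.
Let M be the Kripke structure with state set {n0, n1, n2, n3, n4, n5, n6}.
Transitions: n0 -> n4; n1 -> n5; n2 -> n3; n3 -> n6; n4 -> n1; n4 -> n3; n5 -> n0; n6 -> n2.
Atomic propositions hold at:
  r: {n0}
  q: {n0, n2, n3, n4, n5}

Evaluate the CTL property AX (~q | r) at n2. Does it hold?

No

Sat(~q) = {n1, n6}
Sat(~q | r) = {n0, n1, n6}
Sat(AX (~q | r)) = {s : every successor in {n0, n1, n6}} = {n3, n5}
n2 ∉ Sat(AX (~q | r)) = {n3, n5}, so the formula does not hold at n2.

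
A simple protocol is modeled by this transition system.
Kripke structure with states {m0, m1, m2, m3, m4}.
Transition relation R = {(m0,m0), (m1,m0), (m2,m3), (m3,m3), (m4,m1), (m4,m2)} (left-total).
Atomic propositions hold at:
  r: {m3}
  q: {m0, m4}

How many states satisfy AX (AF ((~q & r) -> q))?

3

Sat(~q) = {m1, m2, m3}
Sat(~q & r) = {m3}
Sat((~q & r) -> q) = {m0, m1, m2, m4}
AF ((~q & r) -> q): least fixpoint, start Z0 = {m0, m1, m2, m4}, add states with every successor in Z. Already a fixed point.
Sat(AF ((~q & r) -> q)) = {m0, m1, m2, m4}
Sat(AX (AF ((~q & r) -> q))) = {s : every successor in {m0, m1, m2, m4}} = {m0, m1, m4}
|Sat(AX (AF ((~q & r) -> q)))| = |{m0, m1, m4}| = 3.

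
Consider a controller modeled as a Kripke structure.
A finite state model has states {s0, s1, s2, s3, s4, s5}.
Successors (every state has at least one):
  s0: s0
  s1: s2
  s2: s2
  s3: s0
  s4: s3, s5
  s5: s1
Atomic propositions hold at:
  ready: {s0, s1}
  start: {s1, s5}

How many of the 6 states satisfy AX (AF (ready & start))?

1

Sat(ready & start) = {s1}
AF (ready & start): least fixpoint, start Z0 = {s1}, add states with every successor in Z. Z1 = {s1, s5}; fixed.
Sat(AF (ready & start)) = {s1, s5}
Sat(AX (AF (ready & start))) = {s : every successor in {s1, s5}} = {s5}
|Sat(AX (AF (ready & start)))| = |{s5}| = 1.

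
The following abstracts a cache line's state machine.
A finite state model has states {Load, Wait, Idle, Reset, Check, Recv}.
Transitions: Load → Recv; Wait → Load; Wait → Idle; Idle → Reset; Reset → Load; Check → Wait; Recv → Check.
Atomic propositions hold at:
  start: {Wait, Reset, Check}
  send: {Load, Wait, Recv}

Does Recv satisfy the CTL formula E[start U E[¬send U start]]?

No

Sat(¬send) = {Idle, Reset, Check}
E[¬send U start]: least fixpoint, start Z0 = Sat(start) = {Wait, Reset, Check}, add states in Sat(¬send) with some successor in Z. Z1 = {Wait, Idle, Reset, Check}; fixed.
Sat(E[¬send U start]) = {Wait, Idle, Reset, Check}
E[start U E[¬send U start]]: least fixpoint, start Z0 = Sat(E[¬send U start]) = {Wait, Idle, Reset, Check}, add states in Sat(start) with some successor in Z. Already a fixed point.
Sat(E[start U E[¬send U start]]) = {Wait, Idle, Reset, Check}
Recv ∉ Sat(E[start U E[¬send U start]]) = {Wait, Idle, Reset, Check}, so the formula does not hold at Recv.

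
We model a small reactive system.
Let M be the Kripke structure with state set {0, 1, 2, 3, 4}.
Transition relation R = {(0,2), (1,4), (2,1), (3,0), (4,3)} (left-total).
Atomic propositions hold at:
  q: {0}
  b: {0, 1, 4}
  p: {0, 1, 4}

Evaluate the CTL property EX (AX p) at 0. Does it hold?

Sat(AX p) = {s : every successor in {0, 1, 4}} = {1, 2, 3}
Sat(EX (AX p)) = {s : some successor in {1, 2, 3}} = {0, 2, 4}
0 ∈ Sat(EX (AX p)) = {0, 2, 4}, so the formula holds at 0.

Yes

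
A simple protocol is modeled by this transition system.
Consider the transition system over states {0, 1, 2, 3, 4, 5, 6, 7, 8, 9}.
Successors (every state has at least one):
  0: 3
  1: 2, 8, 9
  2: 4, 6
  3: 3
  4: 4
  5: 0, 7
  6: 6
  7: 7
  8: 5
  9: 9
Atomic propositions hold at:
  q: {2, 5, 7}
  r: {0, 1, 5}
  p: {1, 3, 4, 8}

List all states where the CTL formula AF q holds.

{2, 5, 7, 8}

AF q: least fixpoint, start Z0 = {2, 5, 7}, add states with every successor in Z. Z1 = {2, 5, 7, 8}; fixed.
Sat(AF q) = {2, 5, 7, 8}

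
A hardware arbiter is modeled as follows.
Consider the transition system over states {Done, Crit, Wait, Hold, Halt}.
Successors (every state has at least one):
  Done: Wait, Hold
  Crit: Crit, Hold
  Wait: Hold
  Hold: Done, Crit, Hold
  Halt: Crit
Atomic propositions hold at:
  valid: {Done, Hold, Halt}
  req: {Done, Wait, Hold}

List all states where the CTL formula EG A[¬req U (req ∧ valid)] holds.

{Done, Hold}

Sat(¬req) = {Crit, Halt}
Sat(req ∧ valid) = {Done, Hold}
A[¬req U (req ∧ valid)]: least fixpoint, start Z0 = Sat((req ∧ valid)) = {Done, Hold}, add states in Sat(¬req) with every successor in Z. Already a fixed point.
Sat(A[¬req U (req ∧ valid)]) = {Done, Hold}
EG A[¬req U (req ∧ valid)]: greatest fixpoint, start Z0 = {Done, Hold}, keep only states in Sat with some successor in Z. Already a fixed point.
Sat(EG A[¬req U (req ∧ valid)]) = {Done, Hold}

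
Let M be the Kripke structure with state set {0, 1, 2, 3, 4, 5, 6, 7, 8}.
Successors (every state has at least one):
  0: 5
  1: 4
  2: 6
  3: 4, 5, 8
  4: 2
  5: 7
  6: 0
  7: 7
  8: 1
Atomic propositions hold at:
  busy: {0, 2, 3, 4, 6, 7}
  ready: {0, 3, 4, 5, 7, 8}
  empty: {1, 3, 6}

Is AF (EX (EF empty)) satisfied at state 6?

No

EF empty: least fixpoint, start Z0 = {1, 3, 6}, add states with some successor in Z. Z1 = {1, 2, 3, 6, 8}; Z2 = {1, 2, 3, 4, 6, 8}; fixed.
Sat(EF empty) = {1, 2, 3, 4, 6, 8}
Sat(EX (EF empty)) = {s : some successor in {1, 2, 3, 4, 6, 8}} = {1, 2, 3, 4, 8}
AF (EX (EF empty)): least fixpoint, start Z0 = {1, 2, 3, 4, 8}, add states with every successor in Z. Already a fixed point.
Sat(AF (EX (EF empty))) = {1, 2, 3, 4, 8}
6 ∉ Sat(AF (EX (EF empty))) = {1, 2, 3, 4, 8}, so the formula does not hold at 6.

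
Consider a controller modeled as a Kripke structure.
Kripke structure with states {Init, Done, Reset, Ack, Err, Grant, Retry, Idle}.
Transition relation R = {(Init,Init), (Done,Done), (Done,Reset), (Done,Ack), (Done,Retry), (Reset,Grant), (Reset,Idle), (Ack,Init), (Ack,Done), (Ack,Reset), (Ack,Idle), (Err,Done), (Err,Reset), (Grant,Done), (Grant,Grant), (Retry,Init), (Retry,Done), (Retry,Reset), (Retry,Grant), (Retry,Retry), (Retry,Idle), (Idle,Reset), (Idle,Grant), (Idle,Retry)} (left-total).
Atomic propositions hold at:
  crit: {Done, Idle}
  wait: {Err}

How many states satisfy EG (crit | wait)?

2

Sat(crit | wait) = {Done, Err, Idle}
EG (crit | wait): greatest fixpoint, start Z0 = {Done, Err, Idle}, keep only states in Sat with some successor in Z. Z1 = {Done, Err}; fixed.
Sat(EG (crit | wait)) = {Done, Err}
|Sat(EG (crit | wait))| = |{Done, Err}| = 2.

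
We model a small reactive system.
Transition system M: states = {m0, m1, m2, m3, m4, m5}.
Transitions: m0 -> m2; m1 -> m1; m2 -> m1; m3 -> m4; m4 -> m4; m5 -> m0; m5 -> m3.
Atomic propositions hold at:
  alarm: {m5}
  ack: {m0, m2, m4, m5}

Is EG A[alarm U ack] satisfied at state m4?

A[alarm U ack]: least fixpoint, start Z0 = Sat(ack) = {m0, m2, m4, m5}, add states in Sat(alarm) with every successor in Z. Already a fixed point.
Sat(A[alarm U ack]) = {m0, m2, m4, m5}
EG A[alarm U ack]: greatest fixpoint, start Z0 = {m0, m2, m4, m5}, keep only states in Sat with some successor in Z. Z1 = {m0, m4, m5}; Z2 = {m4, m5}; Z3 = {m4}; fixed.
Sat(EG A[alarm U ack]) = {m4}
m4 ∈ Sat(EG A[alarm U ack]) = {m4}, so the formula holds at m4.

Yes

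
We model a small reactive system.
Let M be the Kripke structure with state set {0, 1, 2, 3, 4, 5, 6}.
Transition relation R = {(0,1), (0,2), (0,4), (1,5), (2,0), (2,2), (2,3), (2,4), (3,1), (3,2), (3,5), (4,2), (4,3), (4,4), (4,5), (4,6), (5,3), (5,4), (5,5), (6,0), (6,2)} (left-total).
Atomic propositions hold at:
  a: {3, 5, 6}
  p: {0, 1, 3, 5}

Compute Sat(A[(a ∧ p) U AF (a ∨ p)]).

Sat(a ∧ p) = {3, 5}
Sat(a ∨ p) = {0, 1, 3, 5, 6}
AF (a ∨ p): least fixpoint, start Z0 = {0, 1, 3, 5, 6}, add states with every successor in Z. Already a fixed point.
Sat(AF (a ∨ p)) = {0, 1, 3, 5, 6}
A[(a ∧ p) U AF (a ∨ p)]: least fixpoint, start Z0 = Sat(AF (a ∨ p)) = {0, 1, 3, 5, 6}, add states in Sat(a ∧ p) with every successor in Z. Already a fixed point.
Sat(A[(a ∧ p) U AF (a ∨ p)]) = {0, 1, 3, 5, 6}

{0, 1, 3, 5, 6}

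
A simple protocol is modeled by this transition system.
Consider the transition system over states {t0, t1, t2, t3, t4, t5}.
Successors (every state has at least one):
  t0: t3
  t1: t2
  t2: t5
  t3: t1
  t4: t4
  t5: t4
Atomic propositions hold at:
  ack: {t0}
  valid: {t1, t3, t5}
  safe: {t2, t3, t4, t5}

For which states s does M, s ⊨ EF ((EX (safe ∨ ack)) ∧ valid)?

{t0, t1, t2, t3, t5}

Sat(safe ∨ ack) = {t0, t2, t3, t4, t5}
Sat(EX (safe ∨ ack)) = {s : some successor in {t0, t2, t3, t4, t5}} = {t0, t1, t2, t4, t5}
Sat((EX (safe ∨ ack)) ∧ valid) = {t1, t5}
EF ((EX (safe ∨ ack)) ∧ valid): least fixpoint, start Z0 = {t1, t5}, add states with some successor in Z. Z1 = {t1, t2, t3, t5}; Z2 = {t0, t1, t2, t3, t5}; fixed.
Sat(EF ((EX (safe ∨ ack)) ∧ valid)) = {t0, t1, t2, t3, t5}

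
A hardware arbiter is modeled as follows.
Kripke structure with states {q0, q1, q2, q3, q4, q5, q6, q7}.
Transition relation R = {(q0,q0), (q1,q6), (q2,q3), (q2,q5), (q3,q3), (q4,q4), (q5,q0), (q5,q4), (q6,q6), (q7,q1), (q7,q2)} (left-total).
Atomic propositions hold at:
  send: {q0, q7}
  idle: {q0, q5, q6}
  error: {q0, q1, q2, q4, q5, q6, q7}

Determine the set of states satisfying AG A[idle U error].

A[idle U error]: least fixpoint, start Z0 = Sat(error) = {q0, q1, q2, q4, q5, q6, q7}, add states in Sat(idle) with every successor in Z. Already a fixed point.
Sat(A[idle U error]) = {q0, q1, q2, q4, q5, q6, q7}
AG A[idle U error]: greatest fixpoint, start Z0 = {q0, q1, q2, q4, q5, q6, q7}, keep only states in Sat with every successor in Z. Z1 = {q0, q1, q4, q5, q6, q7}; Z2 = {q0, q1, q4, q5, q6}; fixed.
Sat(AG A[idle U error]) = {q0, q1, q4, q5, q6}

{q0, q1, q4, q5, q6}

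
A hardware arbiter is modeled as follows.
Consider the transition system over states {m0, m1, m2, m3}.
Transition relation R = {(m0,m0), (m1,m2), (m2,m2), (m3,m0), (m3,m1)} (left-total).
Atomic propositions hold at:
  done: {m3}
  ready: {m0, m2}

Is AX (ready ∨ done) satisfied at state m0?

Sat(ready ∨ done) = {m0, m2, m3}
Sat(AX (ready ∨ done)) = {s : every successor in {m0, m2, m3}} = {m0, m1, m2}
m0 ∈ Sat(AX (ready ∨ done)) = {m0, m1, m2}, so the formula holds at m0.

Yes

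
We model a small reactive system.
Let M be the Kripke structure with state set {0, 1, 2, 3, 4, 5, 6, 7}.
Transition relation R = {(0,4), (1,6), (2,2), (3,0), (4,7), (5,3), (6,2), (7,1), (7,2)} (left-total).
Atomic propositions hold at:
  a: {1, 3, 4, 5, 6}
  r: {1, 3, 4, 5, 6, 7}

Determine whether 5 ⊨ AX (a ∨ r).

Yes

Sat(a ∨ r) = {1, 3, 4, 5, 6, 7}
Sat(AX (a ∨ r)) = {s : every successor in {1, 3, 4, 5, 6, 7}} = {0, 1, 4, 5}
5 ∈ Sat(AX (a ∨ r)) = {0, 1, 4, 5}, so the formula holds at 5.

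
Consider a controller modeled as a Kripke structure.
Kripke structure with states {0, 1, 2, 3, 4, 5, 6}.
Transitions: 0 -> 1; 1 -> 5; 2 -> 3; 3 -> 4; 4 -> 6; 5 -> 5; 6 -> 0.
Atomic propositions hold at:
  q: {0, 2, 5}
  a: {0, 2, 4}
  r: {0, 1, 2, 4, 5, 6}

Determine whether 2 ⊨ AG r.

No

AG r: greatest fixpoint, start Z0 = {0, 1, 2, 4, 5, 6}, keep only states in Sat with every successor in Z. Z1 = {0, 1, 4, 5, 6}; fixed.
Sat(AG r) = {0, 1, 4, 5, 6}
2 ∉ Sat(AG r) = {0, 1, 4, 5, 6}, so the formula does not hold at 2.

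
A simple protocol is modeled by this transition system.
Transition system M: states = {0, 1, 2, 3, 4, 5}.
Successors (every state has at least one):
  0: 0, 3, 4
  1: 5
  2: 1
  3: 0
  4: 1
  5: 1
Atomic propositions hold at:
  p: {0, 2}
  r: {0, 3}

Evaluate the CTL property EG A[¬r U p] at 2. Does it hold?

No

Sat(¬r) = {1, 2, 4, 5}
A[¬r U p]: least fixpoint, start Z0 = Sat(p) = {0, 2}, add states in Sat(¬r) with every successor in Z. Already a fixed point.
Sat(A[¬r U p]) = {0, 2}
EG A[¬r U p]: greatest fixpoint, start Z0 = {0, 2}, keep only states in Sat with some successor in Z. Z1 = {0}; fixed.
Sat(EG A[¬r U p]) = {0}
2 ∉ Sat(EG A[¬r U p]) = {0}, so the formula does not hold at 2.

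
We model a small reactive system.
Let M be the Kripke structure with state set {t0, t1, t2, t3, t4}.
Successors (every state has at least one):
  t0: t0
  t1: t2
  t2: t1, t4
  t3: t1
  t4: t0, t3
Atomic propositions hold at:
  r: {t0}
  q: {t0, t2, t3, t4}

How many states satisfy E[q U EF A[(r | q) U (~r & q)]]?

Sat(r | q) = {t0, t2, t3, t4}
Sat(~r) = {t1, t2, t3, t4}
Sat(~r & q) = {t2, t3, t4}
A[(r | q) U (~r & q)]: least fixpoint, start Z0 = Sat((~r & q)) = {t2, t3, t4}, add states in Sat(r | q) with every successor in Z. Already a fixed point.
Sat(A[(r | q) U (~r & q)]) = {t2, t3, t4}
EF A[(r | q) U (~r & q)]: least fixpoint, start Z0 = {t2, t3, t4}, add states with some successor in Z. Z1 = {t1, t2, t3, t4}; fixed.
Sat(EF A[(r | q) U (~r & q)]) = {t1, t2, t3, t4}
E[q U EF A[(r | q) U (~r & q)]]: least fixpoint, start Z0 = Sat(EF A[(r | q) U (~r & q)]) = {t1, t2, t3, t4}, add states in Sat(q) with some successor in Z. Already a fixed point.
Sat(E[q U EF A[(r | q) U (~r & q)]]) = {t1, t2, t3, t4}
|Sat(E[q U EF A[(r | q) U (~r & q)]])| = |{t1, t2, t3, t4}| = 4.

4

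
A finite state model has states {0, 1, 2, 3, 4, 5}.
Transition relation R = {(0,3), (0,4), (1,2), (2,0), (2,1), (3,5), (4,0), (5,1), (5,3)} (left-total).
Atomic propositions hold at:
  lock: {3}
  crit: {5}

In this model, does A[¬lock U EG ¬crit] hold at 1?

Yes

Sat(¬lock) = {0, 1, 2, 4, 5}
Sat(¬crit) = {0, 1, 2, 3, 4}
EG ¬crit: greatest fixpoint, start Z0 = {0, 1, 2, 3, 4}, keep only states in Sat with some successor in Z. Z1 = {0, 1, 2, 4}; fixed.
Sat(EG ¬crit) = {0, 1, 2, 4}
A[¬lock U EG ¬crit]: least fixpoint, start Z0 = Sat(EG ¬crit) = {0, 1, 2, 4}, add states in Sat(¬lock) with every successor in Z. Already a fixed point.
Sat(A[¬lock U EG ¬crit]) = {0, 1, 2, 4}
1 ∈ Sat(A[¬lock U EG ¬crit]) = {0, 1, 2, 4}, so the formula holds at 1.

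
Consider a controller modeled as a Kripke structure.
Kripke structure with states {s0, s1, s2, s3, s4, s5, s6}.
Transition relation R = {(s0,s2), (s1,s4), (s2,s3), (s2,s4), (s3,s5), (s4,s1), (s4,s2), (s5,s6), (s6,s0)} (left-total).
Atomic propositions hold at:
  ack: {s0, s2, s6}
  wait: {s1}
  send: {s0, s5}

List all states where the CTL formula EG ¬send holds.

Sat(¬send) = {s1, s2, s3, s4, s6}
EG ¬send: greatest fixpoint, start Z0 = {s1, s2, s3, s4, s6}, keep only states in Sat with some successor in Z. Z1 = {s1, s2, s4}; fixed.
Sat(EG ¬send) = {s1, s2, s4}

{s1, s2, s4}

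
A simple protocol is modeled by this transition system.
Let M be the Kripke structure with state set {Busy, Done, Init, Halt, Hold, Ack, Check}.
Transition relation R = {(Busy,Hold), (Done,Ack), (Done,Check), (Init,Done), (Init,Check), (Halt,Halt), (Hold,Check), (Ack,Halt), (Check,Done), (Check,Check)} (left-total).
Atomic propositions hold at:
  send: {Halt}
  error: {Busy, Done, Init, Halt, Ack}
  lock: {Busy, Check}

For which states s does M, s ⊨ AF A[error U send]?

{Halt, Ack}

A[error U send]: least fixpoint, start Z0 = Sat(send) = {Halt}, add states in Sat(error) with every successor in Z. Z1 = {Halt, Ack}; fixed.
Sat(A[error U send]) = {Halt, Ack}
AF A[error U send]: least fixpoint, start Z0 = {Halt, Ack}, add states with every successor in Z. Already a fixed point.
Sat(AF A[error U send]) = {Halt, Ack}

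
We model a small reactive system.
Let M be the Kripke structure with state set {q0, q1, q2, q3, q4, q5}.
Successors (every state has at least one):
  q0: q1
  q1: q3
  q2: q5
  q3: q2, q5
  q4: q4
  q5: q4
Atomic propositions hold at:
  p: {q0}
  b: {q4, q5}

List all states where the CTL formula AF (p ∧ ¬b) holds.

Sat(¬b) = {q0, q1, q2, q3}
Sat(p ∧ ¬b) = {q0}
AF (p ∧ ¬b): least fixpoint, start Z0 = {q0}, add states with every successor in Z. Already a fixed point.
Sat(AF (p ∧ ¬b)) = {q0}

{q0}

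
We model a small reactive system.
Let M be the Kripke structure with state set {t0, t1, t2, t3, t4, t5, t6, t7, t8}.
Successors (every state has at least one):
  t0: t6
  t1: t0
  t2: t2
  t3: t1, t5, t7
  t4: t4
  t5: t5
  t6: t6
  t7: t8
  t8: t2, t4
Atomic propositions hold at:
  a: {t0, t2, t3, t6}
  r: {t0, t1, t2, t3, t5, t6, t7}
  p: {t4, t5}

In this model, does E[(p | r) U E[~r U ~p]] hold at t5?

Sat(p | r) = {t0, t1, t2, t3, t4, t5, t6, t7}
Sat(~r) = {t4, t8}
Sat(~p) = {t0, t1, t2, t3, t6, t7, t8}
E[~r U ~p]: least fixpoint, start Z0 = Sat(~p) = {t0, t1, t2, t3, t6, t7, t8}, add states in Sat(~r) with some successor in Z. Already a fixed point.
Sat(E[~r U ~p]) = {t0, t1, t2, t3, t6, t7, t8}
E[(p | r) U E[~r U ~p]]: least fixpoint, start Z0 = Sat(E[~r U ~p]) = {t0, t1, t2, t3, t6, t7, t8}, add states in Sat(p | r) with some successor in Z. Already a fixed point.
Sat(E[(p | r) U E[~r U ~p]]) = {t0, t1, t2, t3, t6, t7, t8}
t5 ∉ Sat(E[(p | r) U E[~r U ~p]]) = {t0, t1, t2, t3, t6, t7, t8}, so the formula does not hold at t5.

No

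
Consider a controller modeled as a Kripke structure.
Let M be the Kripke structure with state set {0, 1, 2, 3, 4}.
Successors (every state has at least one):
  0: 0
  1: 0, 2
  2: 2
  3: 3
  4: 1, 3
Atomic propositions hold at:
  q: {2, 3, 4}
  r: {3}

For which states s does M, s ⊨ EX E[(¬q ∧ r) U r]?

{3, 4}

Sat(¬q) = {0, 1}
Sat(¬q ∧ r) = ∅
E[(¬q ∧ r) U r]: least fixpoint, start Z0 = Sat(r) = {3}, add states in Sat(¬q ∧ r) with some successor in Z. Already a fixed point.
Sat(E[(¬q ∧ r) U r]) = {3}
Sat(EX E[(¬q ∧ r) U r]) = {s : some successor in {3}} = {3, 4}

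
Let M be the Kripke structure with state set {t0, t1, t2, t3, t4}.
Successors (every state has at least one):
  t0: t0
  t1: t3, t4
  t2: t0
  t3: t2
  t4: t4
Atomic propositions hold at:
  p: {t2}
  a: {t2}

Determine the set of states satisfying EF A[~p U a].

{t1, t2, t3}

Sat(~p) = {t0, t1, t3, t4}
A[~p U a]: least fixpoint, start Z0 = Sat(a) = {t2}, add states in Sat(~p) with every successor in Z. Z1 = {t2, t3}; fixed.
Sat(A[~p U a]) = {t2, t3}
EF A[~p U a]: least fixpoint, start Z0 = {t2, t3}, add states with some successor in Z. Z1 = {t1, t2, t3}; fixed.
Sat(EF A[~p U a]) = {t1, t2, t3}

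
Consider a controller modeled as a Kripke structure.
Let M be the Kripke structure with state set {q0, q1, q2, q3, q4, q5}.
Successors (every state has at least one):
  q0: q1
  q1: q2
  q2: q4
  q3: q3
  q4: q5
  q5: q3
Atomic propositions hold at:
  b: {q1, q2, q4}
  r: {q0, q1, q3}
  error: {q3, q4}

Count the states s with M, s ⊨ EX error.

Sat(EX error) = {s : some successor in {q3, q4}} = {q2, q3, q5}
|Sat(EX error)| = |{q2, q3, q5}| = 3.

3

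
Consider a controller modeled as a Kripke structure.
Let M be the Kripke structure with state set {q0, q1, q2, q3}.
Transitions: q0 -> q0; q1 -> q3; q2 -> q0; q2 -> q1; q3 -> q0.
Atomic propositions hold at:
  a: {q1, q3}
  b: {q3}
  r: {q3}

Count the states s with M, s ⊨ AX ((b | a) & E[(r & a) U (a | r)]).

1

Sat(b | a) = {q1, q3}
Sat(r & a) = {q3}
Sat(a | r) = {q1, q3}
E[(r & a) U (a | r)]: least fixpoint, start Z0 = Sat((a | r)) = {q1, q3}, add states in Sat(r & a) with some successor in Z. Already a fixed point.
Sat(E[(r & a) U (a | r)]) = {q1, q3}
Sat((b | a) & E[(r & a) U (a | r)]) = {q1, q3}
Sat(AX ((b | a) & E[(r & a) U (a | r)])) = {s : every successor in {q1, q3}} = {q1}
|Sat(AX ((b | a) & E[(r & a) U (a | r)]))| = |{q1}| = 1.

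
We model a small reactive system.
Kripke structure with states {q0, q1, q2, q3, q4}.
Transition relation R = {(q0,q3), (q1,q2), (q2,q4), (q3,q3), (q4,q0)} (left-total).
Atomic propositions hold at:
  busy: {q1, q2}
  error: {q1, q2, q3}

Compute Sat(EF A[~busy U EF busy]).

{q1, q2}

Sat(~busy) = {q0, q3, q4}
EF busy: least fixpoint, start Z0 = {q1, q2}, add states with some successor in Z. Already a fixed point.
Sat(EF busy) = {q1, q2}
A[~busy U EF busy]: least fixpoint, start Z0 = Sat(EF busy) = {q1, q2}, add states in Sat(~busy) with every successor in Z. Already a fixed point.
Sat(A[~busy U EF busy]) = {q1, q2}
EF A[~busy U EF busy]: least fixpoint, start Z0 = {q1, q2}, add states with some successor in Z. Already a fixed point.
Sat(EF A[~busy U EF busy]) = {q1, q2}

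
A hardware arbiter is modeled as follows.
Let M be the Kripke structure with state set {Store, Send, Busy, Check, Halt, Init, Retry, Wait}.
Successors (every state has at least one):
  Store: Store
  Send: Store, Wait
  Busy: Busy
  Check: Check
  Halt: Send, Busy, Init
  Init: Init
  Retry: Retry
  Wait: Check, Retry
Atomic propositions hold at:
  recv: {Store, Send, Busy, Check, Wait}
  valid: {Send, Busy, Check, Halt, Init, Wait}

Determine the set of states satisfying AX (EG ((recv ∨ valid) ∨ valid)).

{Store, Send, Busy, Check, Halt, Init}

Sat(recv ∨ valid) = {Store, Send, Busy, Check, Halt, Init, Wait}
Sat((recv ∨ valid) ∨ valid) = {Store, Send, Busy, Check, Halt, Init, Wait}
EG ((recv ∨ valid) ∨ valid): greatest fixpoint, start Z0 = {Store, Send, Busy, Check, Halt, Init, Wait}, keep only states in Sat with some successor in Z. Already a fixed point.
Sat(EG ((recv ∨ valid) ∨ valid)) = {Store, Send, Busy, Check, Halt, Init, Wait}
Sat(AX (EG ((recv ∨ valid) ∨ valid))) = {s : every successor in {Store, Send, Busy, Check, Halt, Init, Wait}} = {Store, Send, Busy, Check, Halt, Init}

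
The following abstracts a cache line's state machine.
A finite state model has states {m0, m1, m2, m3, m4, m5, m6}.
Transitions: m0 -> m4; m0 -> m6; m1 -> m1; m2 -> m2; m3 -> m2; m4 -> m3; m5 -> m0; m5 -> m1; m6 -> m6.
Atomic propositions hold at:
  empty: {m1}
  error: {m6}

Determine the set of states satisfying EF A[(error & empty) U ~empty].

Sat(error & empty) = ∅
Sat(~empty) = {m0, m2, m3, m4, m5, m6}
A[(error & empty) U ~empty]: least fixpoint, start Z0 = Sat(~empty) = {m0, m2, m3, m4, m5, m6}, add states in Sat(error & empty) with every successor in Z. Already a fixed point.
Sat(A[(error & empty) U ~empty]) = {m0, m2, m3, m4, m5, m6}
EF A[(error & empty) U ~empty]: least fixpoint, start Z0 = {m0, m2, m3, m4, m5, m6}, add states with some successor in Z. Already a fixed point.
Sat(EF A[(error & empty) U ~empty]) = {m0, m2, m3, m4, m5, m6}

{m0, m2, m3, m4, m5, m6}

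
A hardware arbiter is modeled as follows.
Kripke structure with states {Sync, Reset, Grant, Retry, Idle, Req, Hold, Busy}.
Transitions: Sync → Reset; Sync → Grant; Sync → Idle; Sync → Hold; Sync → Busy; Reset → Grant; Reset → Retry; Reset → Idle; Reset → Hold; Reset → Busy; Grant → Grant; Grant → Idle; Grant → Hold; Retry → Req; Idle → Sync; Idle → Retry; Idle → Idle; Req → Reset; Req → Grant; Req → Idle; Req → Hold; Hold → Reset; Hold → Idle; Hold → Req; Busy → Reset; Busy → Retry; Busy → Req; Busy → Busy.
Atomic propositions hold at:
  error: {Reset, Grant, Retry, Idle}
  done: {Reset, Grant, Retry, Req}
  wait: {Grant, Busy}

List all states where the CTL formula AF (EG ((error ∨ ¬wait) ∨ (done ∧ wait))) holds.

Sat(¬wait) = {Sync, Reset, Retry, Idle, Req, Hold}
Sat(error ∨ ¬wait) = {Sync, Reset, Grant, Retry, Idle, Req, Hold}
Sat(done ∧ wait) = {Grant}
Sat((error ∨ ¬wait) ∨ (done ∧ wait)) = {Sync, Reset, Grant, Retry, Idle, Req, Hold}
EG ((error ∨ ¬wait) ∨ (done ∧ wait)): greatest fixpoint, start Z0 = {Sync, Reset, Grant, Retry, Idle, Req, Hold}, keep only states in Sat with some successor in Z. Already a fixed point.
Sat(EG ((error ∨ ¬wait) ∨ (done ∧ wait))) = {Sync, Reset, Grant, Retry, Idle, Req, Hold}
AF (EG ((error ∨ ¬wait) ∨ (done ∧ wait))): least fixpoint, start Z0 = {Sync, Reset, Grant, Retry, Idle, Req, Hold}, add states with every successor in Z. Already a fixed point.
Sat(AF (EG ((error ∨ ¬wait) ∨ (done ∧ wait)))) = {Sync, Reset, Grant, Retry, Idle, Req, Hold}

{Sync, Reset, Grant, Retry, Idle, Req, Hold}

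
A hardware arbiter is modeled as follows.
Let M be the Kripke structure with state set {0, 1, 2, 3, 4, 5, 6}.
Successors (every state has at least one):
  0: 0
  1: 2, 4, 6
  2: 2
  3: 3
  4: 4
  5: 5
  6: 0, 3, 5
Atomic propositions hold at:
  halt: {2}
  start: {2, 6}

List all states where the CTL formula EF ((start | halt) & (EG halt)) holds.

{1, 2}

Sat(start | halt) = {2, 6}
EG halt: greatest fixpoint, start Z0 = {2}, keep only states in Sat with some successor in Z. Already a fixed point.
Sat(EG halt) = {2}
Sat((start | halt) & (EG halt)) = {2}
EF ((start | halt) & (EG halt)): least fixpoint, start Z0 = {2}, add states with some successor in Z. Z1 = {1, 2}; fixed.
Sat(EF ((start | halt) & (EG halt))) = {1, 2}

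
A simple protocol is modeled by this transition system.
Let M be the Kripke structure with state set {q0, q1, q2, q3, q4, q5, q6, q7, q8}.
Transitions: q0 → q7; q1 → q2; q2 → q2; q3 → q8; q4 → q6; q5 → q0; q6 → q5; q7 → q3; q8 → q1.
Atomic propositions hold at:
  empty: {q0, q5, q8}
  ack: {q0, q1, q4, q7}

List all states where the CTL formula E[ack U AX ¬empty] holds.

Sat(¬empty) = {q1, q2, q3, q4, q6, q7}
Sat(AX ¬empty) = {s : every successor in {q1, q2, q3, q4, q6, q7}} = {q0, q1, q2, q4, q7, q8}
E[ack U AX ¬empty]: least fixpoint, start Z0 = Sat(AX ¬empty) = {q0, q1, q2, q4, q7, q8}, add states in Sat(ack) with some successor in Z. Already a fixed point.
Sat(E[ack U AX ¬empty]) = {q0, q1, q2, q4, q7, q8}

{q0, q1, q2, q4, q7, q8}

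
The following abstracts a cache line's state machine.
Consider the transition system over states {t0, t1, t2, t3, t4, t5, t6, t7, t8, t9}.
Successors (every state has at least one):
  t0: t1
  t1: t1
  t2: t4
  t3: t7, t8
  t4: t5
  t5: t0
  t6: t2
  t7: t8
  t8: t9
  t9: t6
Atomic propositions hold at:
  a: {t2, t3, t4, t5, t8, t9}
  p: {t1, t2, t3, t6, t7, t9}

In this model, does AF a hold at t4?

AF a: least fixpoint, start Z0 = {t2, t3, t4, t5, t8, t9}, add states with every successor in Z. Z1 = {t2, t3, t4, t5, t6, t7, t8, t9}; fixed.
Sat(AF a) = {t2, t3, t4, t5, t6, t7, t8, t9}
t4 ∈ Sat(AF a) = {t2, t3, t4, t5, t6, t7, t8, t9}, so the formula holds at t4.

Yes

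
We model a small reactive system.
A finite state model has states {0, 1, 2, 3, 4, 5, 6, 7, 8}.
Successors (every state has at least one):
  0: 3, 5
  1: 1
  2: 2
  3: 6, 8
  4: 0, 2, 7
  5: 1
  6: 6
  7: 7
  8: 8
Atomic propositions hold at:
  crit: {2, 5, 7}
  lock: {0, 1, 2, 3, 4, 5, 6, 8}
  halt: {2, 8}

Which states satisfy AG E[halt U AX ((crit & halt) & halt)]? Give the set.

{2}

Sat(crit & halt) = {2}
Sat((crit & halt) & halt) = {2}
Sat(AX ((crit & halt) & halt)) = {s : every successor in {2}} = {2}
E[halt U AX ((crit & halt) & halt)]: least fixpoint, start Z0 = Sat(AX ((crit & halt) & halt)) = {2}, add states in Sat(halt) with some successor in Z. Already a fixed point.
Sat(E[halt U AX ((crit & halt) & halt)]) = {2}
AG E[halt U AX ((crit & halt) & halt)]: greatest fixpoint, start Z0 = {2}, keep only states in Sat with every successor in Z. Already a fixed point.
Sat(AG E[halt U AX ((crit & halt) & halt)]) = {2}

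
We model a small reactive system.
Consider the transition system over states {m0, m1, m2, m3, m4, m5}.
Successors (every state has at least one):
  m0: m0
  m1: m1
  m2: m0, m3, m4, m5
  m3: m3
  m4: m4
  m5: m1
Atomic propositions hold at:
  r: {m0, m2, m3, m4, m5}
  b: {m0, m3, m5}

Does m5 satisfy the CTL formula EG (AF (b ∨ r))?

No

Sat(b ∨ r) = {m0, m2, m3, m4, m5}
AF (b ∨ r): least fixpoint, start Z0 = {m0, m2, m3, m4, m5}, add states with every successor in Z. Already a fixed point.
Sat(AF (b ∨ r)) = {m0, m2, m3, m4, m5}
EG (AF (b ∨ r)): greatest fixpoint, start Z0 = {m0, m2, m3, m4, m5}, keep only states in Sat with some successor in Z. Z1 = {m0, m2, m3, m4}; fixed.
Sat(EG (AF (b ∨ r))) = {m0, m2, m3, m4}
m5 ∉ Sat(EG (AF (b ∨ r))) = {m0, m2, m3, m4}, so the formula does not hold at m5.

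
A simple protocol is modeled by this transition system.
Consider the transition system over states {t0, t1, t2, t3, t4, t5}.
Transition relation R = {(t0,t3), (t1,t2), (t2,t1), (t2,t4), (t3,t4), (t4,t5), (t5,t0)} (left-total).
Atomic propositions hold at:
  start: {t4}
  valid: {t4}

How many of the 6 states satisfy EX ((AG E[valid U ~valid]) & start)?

Sat(~valid) = {t0, t1, t2, t3, t5}
E[valid U ~valid]: least fixpoint, start Z0 = Sat(~valid) = {t0, t1, t2, t3, t5}, add states in Sat(valid) with some successor in Z. Z1 = {t0, t1, t2, t3, t4, t5}; fixed.
Sat(E[valid U ~valid]) = {t0, t1, t2, t3, t4, t5}
AG E[valid U ~valid]: greatest fixpoint, start Z0 = {t0, t1, t2, t3, t4, t5}, keep only states in Sat with every successor in Z. Already a fixed point.
Sat(AG E[valid U ~valid]) = {t0, t1, t2, t3, t4, t5}
Sat((AG E[valid U ~valid]) & start) = {t4}
Sat(EX ((AG E[valid U ~valid]) & start)) = {s : some successor in {t4}} = {t2, t3}
|Sat(EX ((AG E[valid U ~valid]) & start))| = |{t2, t3}| = 2.

2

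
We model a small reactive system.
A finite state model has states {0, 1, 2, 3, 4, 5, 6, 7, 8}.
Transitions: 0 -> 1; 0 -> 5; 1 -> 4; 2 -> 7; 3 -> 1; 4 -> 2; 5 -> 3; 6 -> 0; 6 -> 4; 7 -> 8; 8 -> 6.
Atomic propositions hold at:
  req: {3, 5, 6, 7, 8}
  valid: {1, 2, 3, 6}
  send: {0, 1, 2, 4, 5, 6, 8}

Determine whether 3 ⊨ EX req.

No

Sat(EX req) = {s : some successor in {3, 5, 6, 7, 8}} = {0, 2, 5, 7, 8}
3 ∉ Sat(EX req) = {0, 2, 5, 7, 8}, so the formula does not hold at 3.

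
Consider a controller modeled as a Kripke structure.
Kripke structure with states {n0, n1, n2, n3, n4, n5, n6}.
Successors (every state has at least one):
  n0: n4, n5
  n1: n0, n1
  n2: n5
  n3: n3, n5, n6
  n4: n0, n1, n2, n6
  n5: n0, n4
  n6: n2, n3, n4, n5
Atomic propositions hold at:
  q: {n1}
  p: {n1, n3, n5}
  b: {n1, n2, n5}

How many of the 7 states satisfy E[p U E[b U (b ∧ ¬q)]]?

Sat(¬q) = {n0, n2, n3, n4, n5, n6}
Sat(b ∧ ¬q) = {n2, n5}
E[b U (b ∧ ¬q)]: least fixpoint, start Z0 = Sat((b ∧ ¬q)) = {n2, n5}, add states in Sat(b) with some successor in Z. Already a fixed point.
Sat(E[b U (b ∧ ¬q)]) = {n2, n5}
E[p U E[b U (b ∧ ¬q)]]: least fixpoint, start Z0 = Sat(E[b U (b ∧ ¬q)]) = {n2, n5}, add states in Sat(p) with some successor in Z. Z1 = {n2, n3, n5}; fixed.
Sat(E[p U E[b U (b ∧ ¬q)]]) = {n2, n3, n5}
|Sat(E[p U E[b U (b ∧ ¬q)]])| = |{n2, n3, n5}| = 3.

3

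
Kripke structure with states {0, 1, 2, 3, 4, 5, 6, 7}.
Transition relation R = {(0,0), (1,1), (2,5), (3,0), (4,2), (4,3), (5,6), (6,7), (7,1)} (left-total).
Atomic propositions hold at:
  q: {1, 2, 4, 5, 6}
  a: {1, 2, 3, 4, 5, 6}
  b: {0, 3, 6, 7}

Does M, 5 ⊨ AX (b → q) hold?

Sat(b → q) = {1, 2, 4, 5, 6}
Sat(AX (b → q)) = {s : every successor in {1, 2, 4, 5, 6}} = {1, 2, 5, 7}
5 ∈ Sat(AX (b → q)) = {1, 2, 5, 7}, so the formula holds at 5.

Yes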